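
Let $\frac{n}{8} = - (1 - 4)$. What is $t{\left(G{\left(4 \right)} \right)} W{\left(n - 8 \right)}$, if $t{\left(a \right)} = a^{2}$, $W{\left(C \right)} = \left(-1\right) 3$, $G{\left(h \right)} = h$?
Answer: $-48$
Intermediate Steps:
$n = 24$ ($n = 8 \left(- (1 - 4)\right) = 8 \left(\left(-1\right) \left(-3\right)\right) = 8 \cdot 3 = 24$)
$W{\left(C \right)} = -3$
$t{\left(G{\left(4 \right)} \right)} W{\left(n - 8 \right)} = 4^{2} \left(-3\right) = 16 \left(-3\right) = -48$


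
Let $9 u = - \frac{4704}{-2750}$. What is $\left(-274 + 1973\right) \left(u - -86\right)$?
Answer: $\frac{604052266}{4125} \approx 1.4644 \cdot 10^{5}$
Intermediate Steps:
$u = \frac{784}{4125}$ ($u = \frac{\left(-4704\right) \frac{1}{-2750}}{9} = \frac{\left(-4704\right) \left(- \frac{1}{2750}\right)}{9} = \frac{1}{9} \cdot \frac{2352}{1375} = \frac{784}{4125} \approx 0.19006$)
$\left(-274 + 1973\right) \left(u - -86\right) = \left(-274 + 1973\right) \left(\frac{784}{4125} - -86\right) = 1699 \left(\frac{784}{4125} + \left(-867 + 953\right)\right) = 1699 \left(\frac{784}{4125} + 86\right) = 1699 \cdot \frac{355534}{4125} = \frac{604052266}{4125}$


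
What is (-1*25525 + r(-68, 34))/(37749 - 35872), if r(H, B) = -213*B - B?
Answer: -32801/1877 ≈ -17.475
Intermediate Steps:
r(H, B) = -214*B
(-1*25525 + r(-68, 34))/(37749 - 35872) = (-1*25525 - 214*34)/(37749 - 35872) = (-25525 - 7276)/1877 = -32801*1/1877 = -32801/1877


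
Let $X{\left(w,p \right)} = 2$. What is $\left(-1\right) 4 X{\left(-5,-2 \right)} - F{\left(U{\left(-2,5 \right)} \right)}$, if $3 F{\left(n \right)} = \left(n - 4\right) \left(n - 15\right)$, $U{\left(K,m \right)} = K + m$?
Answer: $-12$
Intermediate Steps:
$F{\left(n \right)} = \frac{\left(-15 + n\right) \left(-4 + n\right)}{3}$ ($F{\left(n \right)} = \frac{\left(n - 4\right) \left(n - 15\right)}{3} = \frac{\left(-4 + n\right) \left(-15 + n\right)}{3} = \frac{\left(-15 + n\right) \left(-4 + n\right)}{3}$)
$\left(-1\right) 4 X{\left(-5,-2 \right)} - F{\left(U{\left(-2,5 \right)} \right)} = \left(-1\right) 4 \cdot 2 - \left(20 - \frac{19 \left(-2 + 5\right)}{3} + \frac{\left(-2 + 5\right)^{2}}{3}\right) = \left(-4\right) 2 - \left(20 - 19 + \frac{3^{2}}{3}\right) = -8 - \left(20 - 19 + \frac{1}{3} \cdot 9\right) = -8 - \left(20 - 19 + 3\right) = -8 - 4 = -12$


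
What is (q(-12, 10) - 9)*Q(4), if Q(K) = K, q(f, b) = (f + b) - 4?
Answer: -60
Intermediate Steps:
q(f, b) = -4 + b + f (q(f, b) = (b + f) - 4 = -4 + b + f)
(q(-12, 10) - 9)*Q(4) = ((-4 + 10 - 12) - 9)*4 = (-6 - 9)*4 = -15*4 = -60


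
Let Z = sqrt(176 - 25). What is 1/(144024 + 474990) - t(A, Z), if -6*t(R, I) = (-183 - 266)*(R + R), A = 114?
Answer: -10561616867/619014 ≈ -17062.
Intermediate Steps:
Z = sqrt(151) ≈ 12.288
t(R, I) = 449*R/3 (t(R, I) = -(-183 - 266)*(R + R)/6 = -(-449)*2*R/6 = -(-449)*R/3 = 449*R/3)
1/(144024 + 474990) - t(A, Z) = 1/(144024 + 474990) - 449*114/3 = 1/619014 - 1*17062 = 1/619014 - 17062 = -10561616867/619014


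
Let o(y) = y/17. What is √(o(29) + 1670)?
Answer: √483123/17 ≈ 40.886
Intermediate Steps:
o(y) = y/17 (o(y) = y*(1/17) = y/17)
√(o(29) + 1670) = √((1/17)*29 + 1670) = √(29/17 + 1670) = √(28419/17) = √483123/17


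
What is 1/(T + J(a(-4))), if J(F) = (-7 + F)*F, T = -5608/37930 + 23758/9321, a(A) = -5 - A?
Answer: 176772765/1838616506 ≈ 0.096144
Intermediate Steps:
T = 424434386/176772765 (T = -5608*1/37930 + 23758*(1/9321) = -2804/18965 + 23758/9321 = 424434386/176772765 ≈ 2.4010)
J(F) = F*(-7 + F)
1/(T + J(a(-4))) = 1/(424434386/176772765 + (-5 - 1*(-4))*(-7 + (-5 - 1*(-4)))) = 1/(424434386/176772765 + (-5 + 4)*(-7 + (-5 + 4))) = 1/(424434386/176772765 - (-7 - 1)) = 1/(424434386/176772765 - 1*(-8)) = 1/(424434386/176772765 + 8) = 1/(1838616506/176772765) = 176772765/1838616506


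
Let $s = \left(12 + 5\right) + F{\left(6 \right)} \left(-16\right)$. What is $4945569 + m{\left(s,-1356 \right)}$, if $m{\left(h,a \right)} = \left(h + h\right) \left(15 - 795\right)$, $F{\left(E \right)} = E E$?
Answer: $5817609$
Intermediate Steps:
$F{\left(E \right)} = E^{2}$
$s = -559$ ($s = \left(12 + 5\right) + 6^{2} \left(-16\right) = 17 + 36 \left(-16\right) = 17 - 576 = -559$)
$m{\left(h,a \right)} = - 1560 h$ ($m{\left(h,a \right)} = 2 h \left(-780\right) = - 1560 h$)
$4945569 + m{\left(s,-1356 \right)} = 4945569 - -872040 = 4945569 + 872040 = 5817609$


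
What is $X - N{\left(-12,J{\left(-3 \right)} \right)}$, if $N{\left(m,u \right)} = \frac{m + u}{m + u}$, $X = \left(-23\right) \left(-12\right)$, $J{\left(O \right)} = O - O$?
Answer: $275$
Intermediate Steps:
$J{\left(O \right)} = 0$
$X = 276$
$N{\left(m,u \right)} = 1$
$X - N{\left(-12,J{\left(-3 \right)} \right)} = 276 - 1 = 275$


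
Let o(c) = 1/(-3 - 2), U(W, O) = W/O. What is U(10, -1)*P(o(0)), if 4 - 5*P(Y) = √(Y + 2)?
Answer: -8 + 6*√5/5 ≈ -5.3167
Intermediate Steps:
o(c) = -⅕ (o(c) = 1/(-5) = -⅕)
P(Y) = ⅘ - √(2 + Y)/5 (P(Y) = ⅘ - √(Y + 2)/5 = ⅘ - √(2 + Y)/5)
U(10, -1)*P(o(0)) = (10/(-1))*(⅘ - √(2 - ⅕)/5) = (10*(-1))*(⅘ - 3*√5/25) = -10*(⅘ - 3*√5/25) = -8 + 6*√5/5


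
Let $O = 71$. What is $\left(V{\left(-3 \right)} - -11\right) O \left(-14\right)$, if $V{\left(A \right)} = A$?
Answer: $-7952$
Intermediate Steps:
$\left(V{\left(-3 \right)} - -11\right) O \left(-14\right) = \left(-3 - -11\right) 71 \left(-14\right) = \left(-3 + 11\right) 71 \left(-14\right) = 8 \cdot 71 \left(-14\right) = 568 \left(-14\right) = -7952$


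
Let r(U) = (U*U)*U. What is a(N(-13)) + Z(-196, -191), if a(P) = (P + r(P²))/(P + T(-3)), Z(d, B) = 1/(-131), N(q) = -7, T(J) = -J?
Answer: -7705553/262 ≈ -29411.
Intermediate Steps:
r(U) = U³ (r(U) = U²*U = U³)
Z(d, B) = -1/131
a(P) = (P + P⁶)/(3 + P) (a(P) = (P + (P²)³)/(P - 1*(-3)) = (P + P⁶)/(P + 3) = (P + P⁶)/(3 + P))
a(N(-13)) + Z(-196, -191) = (-7 + (-7)⁶)/(3 - 7) - 1/131 = (-7 + 117649)/(-4) - 1/131 = -¼*117642 - 1/131 = -58821/2 - 1/131 = -7705553/262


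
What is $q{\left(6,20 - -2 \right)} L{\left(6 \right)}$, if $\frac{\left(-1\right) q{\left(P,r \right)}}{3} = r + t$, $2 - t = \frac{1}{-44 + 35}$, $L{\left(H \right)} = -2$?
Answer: $\frac{434}{3} \approx 144.67$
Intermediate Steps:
$t = \frac{19}{9}$ ($t = 2 - \frac{1}{-44 + 35} = 2 - \frac{1}{-9} = 2 - - \frac{1}{9} = 2 + \frac{1}{9} = \frac{19}{9} \approx 2.1111$)
$q{\left(P,r \right)} = - \frac{19}{3} - 3 r$ ($q{\left(P,r \right)} = - 3 \left(r + \frac{19}{9}\right) = - 3 \left(\frac{19}{9} + r\right) = - \frac{19}{3} - 3 r$)
$q{\left(6,20 - -2 \right)} L{\left(6 \right)} = \left(- \frac{19}{3} - 3 \left(20 - -2\right)\right) \left(-2\right) = \left(- \frac{19}{3} - 3 \left(20 + 2\right)\right) \left(-2\right) = \left(- \frac{19}{3} - 66\right) \left(-2\right) = \left(- \frac{217}{3}\right) \left(-2\right) = \frac{434}{3}$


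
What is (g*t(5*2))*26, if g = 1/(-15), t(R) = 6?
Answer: -52/5 ≈ -10.400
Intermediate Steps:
g = -1/15 ≈ -0.066667
(g*t(5*2))*26 = -1/15*6*26 = -⅖*26 = -52/5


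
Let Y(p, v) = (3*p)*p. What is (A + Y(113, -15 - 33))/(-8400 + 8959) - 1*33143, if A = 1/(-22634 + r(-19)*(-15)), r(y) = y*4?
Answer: -397394613221/12015146 ≈ -33075.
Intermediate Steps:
Y(p, v) = 3*p²
r(y) = 4*y
A = -1/21494 (A = 1/(-22634 + (4*(-19))*(-15)) = 1/(-22634 - 76*(-15)) = 1/(-22634 + 1140) = 1/(-21494) = -1/21494 ≈ -4.6525e-5)
(A + Y(113, -15 - 33))/(-8400 + 8959) - 1*33143 = (-1/21494 + 3*113²)/(-8400 + 8959) - 1*33143 = (-1/21494 + 3*12769)/559 - 33143 = (-1/21494 + 38307)*(1/559) - 33143 = (823370657/21494)*(1/559) - 33143 = 823370657/12015146 - 33143 = -397394613221/12015146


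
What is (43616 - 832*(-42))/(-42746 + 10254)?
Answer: -19640/8123 ≈ -2.4178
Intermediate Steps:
(43616 - 832*(-42))/(-42746 + 10254) = (43616 + 34944)/(-32492) = 78560*(-1/32492) = -19640/8123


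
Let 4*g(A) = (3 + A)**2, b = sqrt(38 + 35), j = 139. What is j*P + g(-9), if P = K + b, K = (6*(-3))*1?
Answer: -2493 + 139*sqrt(73) ≈ -1305.4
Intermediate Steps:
b = sqrt(73) ≈ 8.5440
K = -18 (K = -18*1 = -18)
g(A) = (3 + A)**2/4
P = -18 + sqrt(73) ≈ -9.4560
j*P + g(-9) = 139*(-18 + sqrt(73)) + (3 - 9)**2/4 = (-2502 + 139*sqrt(73)) + (1/4)*(-6)**2 = (-2502 + 139*sqrt(73)) + (1/4)*36 = (-2502 + 139*sqrt(73)) + 9 = -2493 + 139*sqrt(73)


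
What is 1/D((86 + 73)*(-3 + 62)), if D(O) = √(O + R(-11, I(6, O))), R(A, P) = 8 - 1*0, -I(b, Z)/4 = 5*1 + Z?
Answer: √9389/9389 ≈ 0.010320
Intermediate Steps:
I(b, Z) = -20 - 4*Z (I(b, Z) = -4*(5*1 + Z) = -4*(5 + Z) = -20 - 4*Z)
R(A, P) = 8 (R(A, P) = 8 + 0 = 8)
D(O) = √(8 + O) (D(O) = √(O + 8) = √(8 + O))
1/D((86 + 73)*(-3 + 62)) = 1/(√(8 + (86 + 73)*(-3 + 62))) = 1/(√(8 + 159*59)) = 1/(√(8 + 9381)) = 1/(√9389) = √9389/9389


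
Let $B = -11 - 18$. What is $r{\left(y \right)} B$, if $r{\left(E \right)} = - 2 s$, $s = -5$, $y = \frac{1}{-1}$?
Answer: $-290$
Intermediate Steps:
$y = -1$
$B = -29$
$r{\left(E \right)} = 10$ ($r{\left(E \right)} = \left(-2\right) \left(-5\right) = 10$)
$r{\left(y \right)} B = 10 \left(-29\right) = -290$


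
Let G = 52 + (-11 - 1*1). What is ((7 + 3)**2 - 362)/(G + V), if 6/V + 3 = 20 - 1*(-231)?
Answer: -32488/4963 ≈ -6.5460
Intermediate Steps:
V = 3/124 (V = 6/(-3 + (20 - 1*(-231))) = 6/(-3 + (20 + 231)) = 6/(-3 + 251) = 6/248 = 6*(1/248) = 3/124 ≈ 0.024194)
G = 40 (G = 52 + (-11 - 1) = 52 - 12 = 40)
((7 + 3)**2 - 362)/(G + V) = ((7 + 3)**2 - 362)/(40 + 3/124) = (10**2 - 362)/(4963/124) = (100 - 362)*(124/4963) = -262*124/4963 = -32488/4963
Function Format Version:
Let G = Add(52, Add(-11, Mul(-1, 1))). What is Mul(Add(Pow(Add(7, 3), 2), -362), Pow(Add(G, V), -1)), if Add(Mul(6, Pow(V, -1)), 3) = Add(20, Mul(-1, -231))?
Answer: Rational(-32488, 4963) ≈ -6.5460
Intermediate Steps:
V = Rational(3, 124) (V = Mul(6, Pow(Add(-3, Add(20, Mul(-1, -231))), -1)) = Mul(6, Pow(Add(-3, Add(20, 231)), -1)) = Mul(6, Pow(Add(-3, 251), -1)) = Mul(6, Pow(248, -1)) = Mul(6, Rational(1, 248)) = Rational(3, 124) ≈ 0.024194)
G = 40 (G = Add(52, Add(-11, -1)) = Add(52, -12) = 40)
Mul(Add(Pow(Add(7, 3), 2), -362), Pow(Add(G, V), -1)) = Mul(Add(Pow(Add(7, 3), 2), -362), Pow(Add(40, Rational(3, 124)), -1)) = Mul(Add(Pow(10, 2), -362), Pow(Rational(4963, 124), -1)) = Mul(Add(100, -362), Rational(124, 4963)) = Mul(-262, Rational(124, 4963)) = Rational(-32488, 4963)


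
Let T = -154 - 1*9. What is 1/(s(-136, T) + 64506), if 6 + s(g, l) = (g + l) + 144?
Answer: 1/64345 ≈ 1.5541e-5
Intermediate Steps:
T = -163 (T = -154 - 9 = -163)
s(g, l) = 138 + g + l (s(g, l) = -6 + ((g + l) + 144) = -6 + (144 + g + l) = 138 + g + l)
1/(s(-136, T) + 64506) = 1/((138 - 136 - 163) + 64506) = 1/(-161 + 64506) = 1/64345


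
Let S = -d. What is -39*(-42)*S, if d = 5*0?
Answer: 0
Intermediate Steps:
d = 0
S = 0 (S = -1*0 = 0)
-39*(-42)*S = -39*(-42)*0 = -(-1638)*0 = -1*0 = 0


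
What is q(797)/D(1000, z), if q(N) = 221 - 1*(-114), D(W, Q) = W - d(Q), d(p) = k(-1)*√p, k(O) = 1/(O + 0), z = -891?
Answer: 335000/1000891 - 3015*I*√11/1000891 ≈ 0.3347 - 0.0099907*I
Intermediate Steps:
k(O) = 1/O
d(p) = -√p (d(p) = √p/(-1) = -√p)
D(W, Q) = W + √Q (D(W, Q) = W - (-1)*√Q = W + √Q)
q(N) = 335 (q(N) = 221 + 114 = 335)
q(797)/D(1000, z) = 335/(1000 + √(-891)) = 335/(1000 + 9*I*√11)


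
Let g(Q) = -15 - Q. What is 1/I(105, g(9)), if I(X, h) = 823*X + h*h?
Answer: 1/86991 ≈ 1.1495e-5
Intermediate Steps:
I(X, h) = h² + 823*X (I(X, h) = 823*X + h² = h² + 823*X)
1/I(105, g(9)) = 1/((-15 - 1*9)² + 823*105) = 1/((-15 - 9)² + 86415) = 1/((-24)² + 86415) = 1/(576 + 86415) = 1/86991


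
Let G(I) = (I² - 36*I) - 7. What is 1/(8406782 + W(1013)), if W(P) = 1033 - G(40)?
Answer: 1/8407662 ≈ 1.1894e-7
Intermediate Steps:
G(I) = -7 + I² - 36*I
W(P) = 880 (W(P) = 1033 - (-7 + 40² - 36*40) = 1033 - (-7 + 1600 - 1440) = 1033 - 1*153 = 1033 - 153 = 880)
1/(8406782 + W(1013)) = 1/(8406782 + 880) = 1/8407662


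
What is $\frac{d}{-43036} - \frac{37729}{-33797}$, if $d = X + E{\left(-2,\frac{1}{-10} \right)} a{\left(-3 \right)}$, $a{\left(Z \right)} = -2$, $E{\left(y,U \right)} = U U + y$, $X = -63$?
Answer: $\frac{81284997147}{72724384600} \approx 1.1177$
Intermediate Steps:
$E{\left(y,U \right)} = y + U^{2}$ ($E{\left(y,U \right)} = U^{2} + y = y + U^{2}$)
$d = - \frac{2951}{50}$ ($d = -63 + \left(-2 + \left(\frac{1}{-10}\right)^{2}\right) \left(-2\right) = -63 + \left(-2 + \left(- \frac{1}{10}\right)^{2}\right) \left(-2\right) = -63 + \left(-2 + \frac{1}{100}\right) \left(-2\right) = -63 - - \frac{199}{50} = -63 + \frac{199}{50} = - \frac{2951}{50} \approx -59.02$)
$\frac{d}{-43036} - \frac{37729}{-33797} = - \frac{2951}{50 \left(-43036\right)} - \frac{37729}{-33797} = \left(- \frac{2951}{50}\right) \left(- \frac{1}{43036}\right) - - \frac{37729}{33797} = \frac{2951}{2151800} + \frac{37729}{33797} = \frac{81284997147}{72724384600}$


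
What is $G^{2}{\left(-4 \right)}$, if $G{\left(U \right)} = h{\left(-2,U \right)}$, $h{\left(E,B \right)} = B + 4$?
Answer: $0$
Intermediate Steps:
$h{\left(E,B \right)} = 4 + B$
$G{\left(U \right)} = 4 + U$
$G^{2}{\left(-4 \right)} = \left(4 - 4\right)^{2} = 0^{2} = 0$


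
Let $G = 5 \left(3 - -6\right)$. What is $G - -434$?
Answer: $479$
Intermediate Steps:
$G = 45$ ($G = 5 \left(3 + 6\right) = 5 \cdot 9 = 45$)
$G - -434 = 45 - -434 = 45 + 434 = 479$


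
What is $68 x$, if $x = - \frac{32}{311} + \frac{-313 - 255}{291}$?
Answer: $- \frac{12645280}{90501} \approx -139.73$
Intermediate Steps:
$x = - \frac{185960}{90501}$ ($x = \left(-32\right) \frac{1}{311} + \left(-313 - 255\right) \frac{1}{291} = - \frac{32}{311} - \frac{568}{291} = - \frac{185960}{90501} \approx -2.0548$)
$68 x = 68 \left(- \frac{185960}{90501}\right) = - \frac{12645280}{90501}$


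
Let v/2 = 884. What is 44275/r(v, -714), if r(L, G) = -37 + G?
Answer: -44275/751 ≈ -58.955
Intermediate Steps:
v = 1768 (v = 2*884 = 1768)
44275/r(v, -714) = 44275/(-37 - 714) = 44275/(-751) = 44275*(-1/751) = -44275/751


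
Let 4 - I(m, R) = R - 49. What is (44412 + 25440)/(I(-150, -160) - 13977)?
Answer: -5821/1147 ≈ -5.0750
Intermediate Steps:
I(m, R) = 53 - R (I(m, R) = 4 - (R - 49) = 4 - (-49 + R) = 4 + (49 - R) = 53 - R)
(44412 + 25440)/(I(-150, -160) - 13977) = (44412 + 25440)/((53 - 1*(-160)) - 13977) = 69852/((53 + 160) - 13977) = 69852/(213 - 13977) = 69852/(-13764) = 69852*(-1/13764) = -5821/1147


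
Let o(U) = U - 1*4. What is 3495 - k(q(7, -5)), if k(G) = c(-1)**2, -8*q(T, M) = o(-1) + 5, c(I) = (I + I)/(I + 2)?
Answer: 3491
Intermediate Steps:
c(I) = 2*I/(2 + I) (c(I) = (2*I)/(2 + I) = 2*I/(2 + I))
o(U) = -4 + U (o(U) = U - 4 = -4 + U)
q(T, M) = 0 (q(T, M) = -((-4 - 1) + 5)/8 = -(-5 + 5)/8 = -1/8*0 = 0)
k(G) = 4 (k(G) = (2*(-1)/(2 - 1))**2 = (2*(-1)/1)**2 = (2*(-1)*1)**2 = (-2)**2 = 4)
3495 - k(q(7, -5)) = 3495 - 1*4 = 3495 - 4 = 3491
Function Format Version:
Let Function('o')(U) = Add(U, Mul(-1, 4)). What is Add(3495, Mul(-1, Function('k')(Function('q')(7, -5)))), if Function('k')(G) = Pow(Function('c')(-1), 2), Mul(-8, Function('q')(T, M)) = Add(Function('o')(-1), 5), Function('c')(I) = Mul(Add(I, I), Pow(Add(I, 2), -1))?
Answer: 3491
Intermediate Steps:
Function('c')(I) = Mul(2, I, Pow(Add(2, I), -1)) (Function('c')(I) = Mul(Mul(2, I), Pow(Add(2, I), -1)) = Mul(2, I, Pow(Add(2, I), -1)))
Function('o')(U) = Add(-4, U) (Function('o')(U) = Add(U, -4) = Add(-4, U))
Function('q')(T, M) = 0 (Function('q')(T, M) = Mul(Rational(-1, 8), Add(Add(-4, -1), 5)) = Mul(Rational(-1, 8), Add(-5, 5)) = Mul(Rational(-1, 8), 0) = 0)
Function('k')(G) = 4 (Function('k')(G) = Pow(Mul(2, -1, Pow(Add(2, -1), -1)), 2) = Pow(Mul(2, -1, Pow(1, -1)), 2) = Pow(Mul(2, -1, 1), 2) = Pow(-2, 2) = 4)
Add(3495, Mul(-1, Function('k')(Function('q')(7, -5)))) = Add(3495, Mul(-1, 4)) = Add(3495, -4) = 3491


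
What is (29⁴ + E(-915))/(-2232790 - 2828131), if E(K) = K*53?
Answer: -658786/5060921 ≈ -0.13017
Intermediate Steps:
E(K) = 53*K
(29⁴ + E(-915))/(-2232790 - 2828131) = (29⁴ + 53*(-915))/(-2232790 - 2828131) = (707281 - 48495)/(-5060921) = 658786*(-1/5060921) = -658786/5060921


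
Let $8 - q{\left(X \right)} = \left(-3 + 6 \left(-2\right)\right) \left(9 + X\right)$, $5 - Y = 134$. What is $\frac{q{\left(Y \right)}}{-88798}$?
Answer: $\frac{896}{44399} \approx 0.020181$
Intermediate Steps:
$Y = -129$ ($Y = 5 - 134 = -129$)
$q{\left(X \right)} = 143 + 15 X$ ($q{\left(X \right)} = 8 - \left(-3 + 6 \left(-2\right)\right) \left(9 + X\right) = 8 - \left(-3 - 12\right) \left(9 + X\right) = 8 - - 15 \left(9 + X\right) = 8 - \left(-135 - 15 X\right) = 8 + \left(135 + 15 X\right) = 143 + 15 X$)
$\frac{q{\left(Y \right)}}{-88798} = \frac{143 + 15 \left(-129\right)}{-88798} = \left(143 - 1935\right) \left(- \frac{1}{88798}\right) = \left(-1792\right) \left(- \frac{1}{88798}\right) = \frac{896}{44399}$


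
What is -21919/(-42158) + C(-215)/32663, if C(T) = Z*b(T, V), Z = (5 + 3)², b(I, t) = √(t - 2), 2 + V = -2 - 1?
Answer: 21919/42158 + 64*I*√7/32663 ≈ 0.51993 + 0.0051841*I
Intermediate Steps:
V = -5 (V = -2 + (-2 - 1) = -2 - 3 = -5)
b(I, t) = √(-2 + t)
Z = 64 (Z = 8² = 64)
C(T) = 64*I*√7 (C(T) = 64*√(-2 - 5) = 64*√(-7) = 64*(I*√7) = 64*I*√7)
-21919/(-42158) + C(-215)/32663 = -21919/(-42158) + (64*I*√7)/32663 = -21919*(-1/42158) + (64*I*√7)*(1/32663) = 21919/42158 + 64*I*√7/32663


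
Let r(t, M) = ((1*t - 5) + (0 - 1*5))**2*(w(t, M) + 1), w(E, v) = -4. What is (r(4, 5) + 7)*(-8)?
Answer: 808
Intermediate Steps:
r(t, M) = -3*(-10 + t)**2 (r(t, M) = ((1*t - 5) + (0 - 1*5))**2*(-4 + 1) = ((t - 5) + (0 - 5))**2*(-3) = ((-5 + t) - 5)**2*(-3) = (-10 + t)**2*(-3) = -3*(-10 + t)**2)
(r(4, 5) + 7)*(-8) = (-3*(-10 + 4)**2 + 7)*(-8) = (-3*(-6)**2 + 7)*(-8) = (-3*36 + 7)*(-8) = (-108 + 7)*(-8) = -101*(-8) = 808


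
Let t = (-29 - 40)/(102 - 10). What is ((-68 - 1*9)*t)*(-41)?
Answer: -9471/4 ≈ -2367.8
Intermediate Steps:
t = -¾ (t = -69/92 = -69*1/92 = -¾ ≈ -0.75000)
((-68 - 1*9)*t)*(-41) = ((-68 - 1*9)*(-¾))*(-41) = ((-68 - 9)*(-¾))*(-41) = -77*(-¾)*(-41) = (231/4)*(-41) = -9471/4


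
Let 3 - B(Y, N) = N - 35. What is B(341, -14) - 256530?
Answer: -256478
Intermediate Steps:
B(Y, N) = 38 - N (B(Y, N) = 3 - (N - 35) = 3 - (-35 + N) = 3 + (35 - N) = 38 - N)
B(341, -14) - 256530 = (38 - 1*(-14)) - 256530 = (38 + 14) - 256530 = 52 - 256530 = -256478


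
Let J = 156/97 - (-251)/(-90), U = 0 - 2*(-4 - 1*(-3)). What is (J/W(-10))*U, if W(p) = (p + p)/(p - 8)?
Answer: -10307/4850 ≈ -2.1252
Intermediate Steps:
W(p) = 2*p/(-8 + p) (W(p) = (2*p)/(-8 + p) = 2*p/(-8 + p))
U = 2 (U = 0 - 2*(-4 + 3) = 0 - 2*(-1) = 0 + 2 = 2)
J = -10307/8730 (J = 156*(1/97) - (-251)*(-1)/90 = 156/97 - 1*251/90 = 156/97 - 251/90 = -10307/8730 ≈ -1.1806)
(J/W(-10))*U = -10307/(8730*(2*(-10)/(-8 - 10)))*2 = -10307/(8730*(2*(-10)/(-18)))*2 = -10307/(8730*(2*(-10)*(-1/18)))*2 = -10307/(8730*10/9)*2 = -10307/8730*9/10*2 = -10307/9700*2 = -10307/4850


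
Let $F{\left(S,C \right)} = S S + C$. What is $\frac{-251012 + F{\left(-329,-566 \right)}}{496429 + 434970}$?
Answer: $- \frac{143337}{931399} \approx -0.15389$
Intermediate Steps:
$F{\left(S,C \right)} = C + S^{2}$ ($F{\left(S,C \right)} = S^{2} + C = C + S^{2}$)
$\frac{-251012 + F{\left(-329,-566 \right)}}{496429 + 434970} = \frac{-251012 - \left(566 - \left(-329\right)^{2}\right)}{496429 + 434970} = \frac{-251012 + \left(-566 + 108241\right)}{931399} = \left(-251012 + 107675\right) \frac{1}{931399} = \left(-143337\right) \frac{1}{931399} = - \frac{143337}{931399}$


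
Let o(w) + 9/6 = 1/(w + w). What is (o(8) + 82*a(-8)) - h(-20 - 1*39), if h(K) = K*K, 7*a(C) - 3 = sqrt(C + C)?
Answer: -386097/112 + 328*I/7 ≈ -3447.3 + 46.857*I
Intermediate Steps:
a(C) = 3/7 + sqrt(2)*sqrt(C)/7 (a(C) = 3/7 + sqrt(C + C)/7 = 3/7 + sqrt(2*C)/7 = 3/7 + (sqrt(2)*sqrt(C))/7 = 3/7 + sqrt(2)*sqrt(C)/7)
h(K) = K**2
o(w) = -3/2 + 1/(2*w) (o(w) = -3/2 + 1/(w + w) = -3/2 + 1/(2*w))
(o(8) + 82*a(-8)) - h(-20 - 1*39) = ((1/2)*(1 - 3*8)/8 + 82*(3/7 + sqrt(2)*sqrt(-8)/7)) - (-20 - 1*39)**2 = ((1/2)*(1/8)*(1 - 24) + 82*(3/7 + sqrt(2)*(2*I*sqrt(2))/7)) - (-20 - 39)**2 = ((1/2)*(1/8)*(-23) + 82*(3/7 + 4*I/7)) - 1*(-59)**2 = (-23/16 + (246/7 + 328*I/7)) - 1*3481 = (3775/112 + 328*I/7) - 3481 = -386097/112 + 328*I/7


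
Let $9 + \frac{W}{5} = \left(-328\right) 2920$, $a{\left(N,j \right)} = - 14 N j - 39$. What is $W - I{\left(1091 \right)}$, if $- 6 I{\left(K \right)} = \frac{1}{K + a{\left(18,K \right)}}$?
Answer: $- \frac{7869413211601}{1643280} \approx -4.7888 \cdot 10^{6}$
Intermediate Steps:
$a{\left(N,j \right)} = -39 - 14 N j$ ($a{\left(N,j \right)} = - 14 N j - 39 = -39 - 14 N j$)
$W = -4788845$ ($W = -45 + 5 \left(\left(-328\right) 2920\right) = -45 + 5 \left(-957760\right) = -45 - 4788800 = -4788845$)
$I{\left(K \right)} = - \frac{1}{6 \left(-39 - 251 K\right)}$ ($I{\left(K \right)} = - \frac{1}{6 \left(K - \left(39 + 252 K\right)\right)} = - \frac{1}{6 \left(-39 - 251 K\right)}$)
$W - I{\left(1091 \right)} = -4788845 - \frac{1}{6 \left(39 + 251 \cdot 1091\right)} = -4788845 - \frac{1}{6 \left(39 + 273841\right)} = -4788845 - \frac{1}{6 \cdot 273880} = -4788845 - \frac{1}{6} \cdot \frac{1}{273880} = -4788845 - \frac{1}{1643280} = - \frac{7869413211601}{1643280}$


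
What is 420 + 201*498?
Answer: 100518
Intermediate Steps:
420 + 201*498 = 420 + 100098 = 100518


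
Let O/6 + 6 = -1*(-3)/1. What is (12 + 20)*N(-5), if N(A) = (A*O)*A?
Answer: -14400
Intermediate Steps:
O = -18 (O = -36 + 6*(-1*(-3)/1) = -36 + 6*(3*1) = -36 + 6*3 = -36 + 18 = -18)
N(A) = -18*A² (N(A) = (A*(-18))*A = (-18*A)*A = -18*A²)
(12 + 20)*N(-5) = (12 + 20)*(-18*(-5)²) = 32*(-18*25) = 32*(-450) = -14400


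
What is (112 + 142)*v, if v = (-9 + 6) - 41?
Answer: -11176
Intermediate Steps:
v = -44 (v = -3 - 41 = -44)
(112 + 142)*v = (112 + 142)*(-44) = 254*(-44) = -11176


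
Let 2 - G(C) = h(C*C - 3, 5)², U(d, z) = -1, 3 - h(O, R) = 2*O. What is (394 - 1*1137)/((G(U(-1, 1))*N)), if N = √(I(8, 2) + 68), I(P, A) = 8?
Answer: 743*√19/1786 ≈ 1.8134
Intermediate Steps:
h(O, R) = 3 - 2*O
G(C) = 2 - (9 - 2*C²)² (G(C) = 2 - (3 - 2*(C*C - 3))² = 2 - (3 - 2*(C² - 3))² = 2 - (3 - 2*(-3 + C²))² = 2 - (3 + (6 - 2*C²))² = 2 - (9 - 2*C²)²)
N = 2*√19 (N = √(8 + 68) = √76 = 2*√19 ≈ 8.7178)
(394 - 1*1137)/((G(U(-1, 1))*N)) = (394 - 1*1137)/(((2 - (-9 + 2*(-1)²)²)*(2*√19))) = (394 - 1137)/(((2 - (-9 + 2*1)²)*(2*√19))) = -743*√19/(38*(2 - (-9 + 2)²)) = -743*√19/(38*(2 - 1*(-7)²)) = -743*√19/(38*(2 - 1*49)) = -743*√19/(38*(2 - 49)) = -743*(-√19/1786) = -(-743)*√19/1786 = 743*√19/1786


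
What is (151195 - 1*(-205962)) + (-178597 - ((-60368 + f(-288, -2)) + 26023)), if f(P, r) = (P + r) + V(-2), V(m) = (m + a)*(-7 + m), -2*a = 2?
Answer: 213168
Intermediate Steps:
a = -1 (a = -½*2 = -1)
V(m) = (-1 + m)*(-7 + m) (V(m) = (m - 1)*(-7 + m) = (-1 + m)*(-7 + m))
f(P, r) = 27 + P + r (f(P, r) = (P + r) + (7 + (-2)² - 8*(-2)) = (P + r) + (7 + 4 + 16) = (P + r) + 27 = 27 + P + r)
(151195 - 1*(-205962)) + (-178597 - ((-60368 + f(-288, -2)) + 26023)) = (151195 - 1*(-205962)) + (-178597 - ((-60368 + (27 - 288 - 2)) + 26023)) = (151195 + 205962) + (-178597 - ((-60368 - 263) + 26023)) = 357157 + (-178597 - (-60631 + 26023)) = 357157 + (-178597 - 1*(-34608)) = 357157 + (-178597 + 34608) = 357157 - 143989 = 213168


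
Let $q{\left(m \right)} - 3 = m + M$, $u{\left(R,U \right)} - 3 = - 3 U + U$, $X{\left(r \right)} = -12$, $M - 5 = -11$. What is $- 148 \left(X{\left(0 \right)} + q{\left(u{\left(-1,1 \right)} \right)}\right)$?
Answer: $2072$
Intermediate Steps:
$M = -6$ ($M = 5 - 11 = -6$)
$u{\left(R,U \right)} = 3 - 2 U$ ($u{\left(R,U \right)} = 3 + \left(- 3 U + U\right) = 3 - 2 U$)
$q{\left(m \right)} = -3 + m$ ($q{\left(m \right)} = 3 + \left(m - 6\right) = 3 + \left(-6 + m\right) = -3 + m$)
$- 148 \left(X{\left(0 \right)} + q{\left(u{\left(-1,1 \right)} \right)}\right) = - 148 \left(-12 + \left(-3 + \left(3 - 2\right)\right)\right) = - 148 \left(-12 + \left(-3 + 1\right)\right) = - 148 \left(-12 - 2\right) = \left(-148\right) \left(-14\right) = 2072$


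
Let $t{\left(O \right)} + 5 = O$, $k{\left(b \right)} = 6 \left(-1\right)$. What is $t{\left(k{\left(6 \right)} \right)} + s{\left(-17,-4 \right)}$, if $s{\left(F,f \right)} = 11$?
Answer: $0$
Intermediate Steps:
$k{\left(b \right)} = -6$
$t{\left(O \right)} = -5 + O$
$t{\left(k{\left(6 \right)} \right)} + s{\left(-17,-4 \right)} = \left(-5 - 6\right) + 11 = -11 + 11 = 0$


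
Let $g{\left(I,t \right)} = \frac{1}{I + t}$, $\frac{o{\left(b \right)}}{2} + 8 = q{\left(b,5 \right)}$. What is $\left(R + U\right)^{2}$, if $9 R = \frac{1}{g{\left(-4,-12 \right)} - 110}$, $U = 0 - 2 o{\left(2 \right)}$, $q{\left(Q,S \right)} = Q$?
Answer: $\frac{144673729600}{251190801} \approx 575.95$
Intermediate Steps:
$o{\left(b \right)} = -16 + 2 b$
$U = 24$ ($U = 0 - 2 \left(-16 + 2 \cdot 2\right) = 0 - 2 \left(-16 + 4\right) = 0 - -24 = 0 + 24 = 24$)
$R = - \frac{16}{15849}$ ($R = \frac{1}{9 \left(\frac{1}{-4 - 12} - 110\right)} = \frac{1}{9 \left(\frac{1}{-16} - 110\right)} = \frac{1}{9 \left(- \frac{1}{16} - 110\right)} = \frac{1}{9 \left(- \frac{1761}{16}\right)} = \frac{1}{9} \left(- \frac{16}{1761}\right) = - \frac{16}{15849} \approx -0.0010095$)
$\left(R + U\right)^{2} = \left(- \frac{16}{15849} + 24\right)^{2} = \left(\frac{380360}{15849}\right)^{2} = \frac{144673729600}{251190801}$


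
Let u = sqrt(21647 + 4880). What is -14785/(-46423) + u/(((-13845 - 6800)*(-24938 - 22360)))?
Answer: 14785/46423 + sqrt(26527)/976467210 ≈ 0.31848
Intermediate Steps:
u = sqrt(26527) ≈ 162.87
-14785/(-46423) + u/(((-13845 - 6800)*(-24938 - 22360))) = -14785/(-46423) + sqrt(26527)/(((-13845 - 6800)*(-24938 - 22360))) = -14785*(-1/46423) + sqrt(26527)/((-20645*(-47298))) = 14785/46423 + sqrt(26527)/976467210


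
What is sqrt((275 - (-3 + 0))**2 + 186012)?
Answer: 88*sqrt(34) ≈ 513.12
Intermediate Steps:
sqrt((275 - (-3 + 0))**2 + 186012) = sqrt((275 - 1*(-3))**2 + 186012) = sqrt((275 + 3)**2 + 186012) = sqrt(278**2 + 186012) = sqrt(77284 + 186012) = sqrt(263296) = 88*sqrt(34)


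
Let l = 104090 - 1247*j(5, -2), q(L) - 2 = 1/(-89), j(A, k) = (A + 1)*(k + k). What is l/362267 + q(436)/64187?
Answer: 765661110833/2069502041681 ≈ 0.36997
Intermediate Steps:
j(A, k) = 2*k*(1 + A) (j(A, k) = (1 + A)*(2*k) = 2*k*(1 + A))
q(L) = 177/89 (q(L) = 2 + 1/(-89) = 2 - 1/89 = 177/89)
l = 134018 (l = 104090 - 2494*(-2)*(1 + 5) = 104090 - 2494*(-2)*6 = 104090 - 1247*(-24) = 104090 + 29928 = 134018)
l/362267 + q(436)/64187 = 134018/362267 + (177/89)/64187 = 134018*(1/362267) + (177/89)*(1/64187) = 134018/362267 + 177/5712643 = 765661110833/2069502041681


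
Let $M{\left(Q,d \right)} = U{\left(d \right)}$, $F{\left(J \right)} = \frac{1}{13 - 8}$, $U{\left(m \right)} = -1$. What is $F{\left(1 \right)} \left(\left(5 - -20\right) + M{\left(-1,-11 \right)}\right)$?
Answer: $\frac{24}{5} \approx 4.8$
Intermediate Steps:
$F{\left(J \right)} = \frac{1}{5}$
$M{\left(Q,d \right)} = -1$
$F{\left(1 \right)} \left(\left(5 - -20\right) + M{\left(-1,-11 \right)}\right) = \frac{\left(5 - -20\right) - 1}{5} = \frac{\left(5 + 20\right) - 1}{5} = \frac{25 - 1}{5} = \frac{1}{5} \cdot 24 = \frac{24}{5}$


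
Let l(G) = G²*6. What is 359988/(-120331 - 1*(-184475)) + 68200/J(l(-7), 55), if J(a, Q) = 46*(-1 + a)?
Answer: 1153317383/108066604 ≈ 10.672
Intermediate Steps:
l(G) = 6*G²
J(a, Q) = -46 + 46*a
359988/(-120331 - 1*(-184475)) + 68200/J(l(-7), 55) = 359988/(-120331 - 1*(-184475)) + 68200/(-46 + 46*(6*(-7)²)) = 359988/(-120331 + 184475) + 68200/(-46 + 46*(6*49)) = 359988/64144 + 68200/(-46 + 46*294) = 359988*(1/64144) + 68200/(-46 + 13524) = 89997/16036 + 68200/13478 = 89997/16036 + 68200*(1/13478) = 89997/16036 + 34100/6739 = 1153317383/108066604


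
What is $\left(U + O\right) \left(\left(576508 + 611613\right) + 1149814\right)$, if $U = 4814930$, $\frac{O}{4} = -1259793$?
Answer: $-524263220270$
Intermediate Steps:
$O = -5039172$ ($O = 4 \left(-1259793\right) = -5039172$)
$\left(U + O\right) \left(\left(576508 + 611613\right) + 1149814\right) = \left(4814930 - 5039172\right) \left(\left(576508 + 611613\right) + 1149814\right) = - 224242 \left(1188121 + 1149814\right) = \left(-224242\right) 2337935 = -524263220270$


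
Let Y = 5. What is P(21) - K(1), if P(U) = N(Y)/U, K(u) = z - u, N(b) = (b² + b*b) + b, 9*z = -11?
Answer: 305/63 ≈ 4.8413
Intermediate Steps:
z = -11/9 (z = (⅑)*(-11) = -11/9 ≈ -1.2222)
N(b) = b + 2*b² (N(b) = (b² + b²) + b = 2*b² + b = b + 2*b²)
K(u) = -11/9 - u
P(U) = 55/U (P(U) = (5*(1 + 2*5))/U = (5*(1 + 10))/U = (5*11)/U = 55/U)
P(21) - K(1) = 55/21 - (-11/9 - 1*1) = 55*(1/21) - (-11/9 - 1) = 55/21 - 1*(-20/9) = 55/21 + 20/9 = 305/63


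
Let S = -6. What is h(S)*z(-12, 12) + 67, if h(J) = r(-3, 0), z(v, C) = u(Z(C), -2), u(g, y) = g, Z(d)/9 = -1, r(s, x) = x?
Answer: 67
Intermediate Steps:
Z(d) = -9 (Z(d) = 9*(-1) = -9)
z(v, C) = -9
h(J) = 0
h(S)*z(-12, 12) + 67 = 0*(-9) + 67 = 0 + 67 = 67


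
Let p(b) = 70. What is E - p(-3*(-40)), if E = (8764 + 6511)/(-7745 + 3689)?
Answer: -23015/312 ≈ -73.766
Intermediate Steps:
E = -1175/312 (E = 15275/(-4056) = 15275*(-1/4056) = -1175/312 ≈ -3.7660)
E - p(-3*(-40)) = -1175/312 - 1*70 = -1175/312 - 70 = -23015/312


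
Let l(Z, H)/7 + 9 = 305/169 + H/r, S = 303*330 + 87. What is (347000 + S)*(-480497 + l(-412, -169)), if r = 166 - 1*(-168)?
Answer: -12127042577456969/56446 ≈ -2.1484e+11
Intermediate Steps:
r = 334 (r = 166 + 168 = 334)
S = 100077 (S = 99990 + 87 = 100077)
l(Z, H) = -8512/169 + 7*H/334 (l(Z, H) = -63 + 7*(305/169 + H/334) = -63 + (2135/169 + 7*H/334) = -8512/169 + 7*H/334)
(347000 + S)*(-480497 + l(-412, -169)) = (347000 + 100077)*(-480497 + (-8512/169 + (7/334)*(-169))) = 447077*(-480497 + (-8512/169 - 1183/334)) = 447077*(-480497 - 3042935/56446) = 447077*(-27125176597/56446) = -12127042577456969/56446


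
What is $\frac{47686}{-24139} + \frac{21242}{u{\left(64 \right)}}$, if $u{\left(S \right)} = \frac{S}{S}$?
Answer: $\frac{512712952}{24139} \approx 21240.0$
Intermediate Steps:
$u{\left(S \right)} = 1$
$\frac{47686}{-24139} + \frac{21242}{u{\left(64 \right)}} = \frac{47686}{-24139} + \frac{21242}{1} = 47686 \left(- \frac{1}{24139}\right) + 21242 \cdot 1 = - \frac{47686}{24139} + 21242 = \frac{512712952}{24139}$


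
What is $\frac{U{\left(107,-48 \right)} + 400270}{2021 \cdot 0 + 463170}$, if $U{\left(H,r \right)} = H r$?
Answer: $\frac{197567}{231585} \approx 0.85311$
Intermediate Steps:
$\frac{U{\left(107,-48 \right)} + 400270}{2021 \cdot 0 + 463170} = \frac{107 \left(-48\right) + 400270}{2021 \cdot 0 + 463170} = \frac{-5136 + 400270}{0 + 463170} = \frac{395134}{463170} = 395134 \cdot \frac{1}{463170} = \frac{197567}{231585}$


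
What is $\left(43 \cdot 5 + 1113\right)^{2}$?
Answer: $1763584$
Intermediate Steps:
$\left(43 \cdot 5 + 1113\right)^{2} = \left(215 + 1113\right)^{2} = 1328^{2} = 1763584$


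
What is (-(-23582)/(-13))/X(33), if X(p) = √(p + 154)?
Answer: -1814*√187/187 ≈ -132.65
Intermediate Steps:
X(p) = √(154 + p)
(-(-23582)/(-13))/X(33) = (-(-23582)/(-13))/(√(154 + 33)) = (-(-23582)*(-1)/13)/(√187) = (-907*2)*(√187/187) = -1814*√187/187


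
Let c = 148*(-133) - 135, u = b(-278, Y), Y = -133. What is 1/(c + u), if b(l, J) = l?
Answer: -1/20097 ≈ -4.9759e-5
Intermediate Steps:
u = -278
c = -19819 (c = -19684 - 135 = -19819)
1/(c + u) = 1/(-19819 - 278) = 1/(-20097) = -1/20097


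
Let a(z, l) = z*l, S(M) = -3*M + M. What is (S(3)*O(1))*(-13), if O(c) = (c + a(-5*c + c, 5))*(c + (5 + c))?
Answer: -10374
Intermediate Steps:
S(M) = -2*M
a(z, l) = l*z
O(c) = -19*c*(5 + 2*c) (O(c) = (c + 5*(-5*c + c))*(c + (5 + c)) = (c + 5*(-4*c))*(5 + 2*c) = (c - 20*c)*(5 + 2*c) = (-19*c)*(5 + 2*c) = -19*c*(5 + 2*c))
(S(3)*O(1))*(-13) = ((-2*3)*(19*1*(-5 - 2*1)))*(-13) = -114*(-5 - 2)*(-13) = -114*(-7)*(-13) = -6*(-133)*(-13) = 798*(-13) = -10374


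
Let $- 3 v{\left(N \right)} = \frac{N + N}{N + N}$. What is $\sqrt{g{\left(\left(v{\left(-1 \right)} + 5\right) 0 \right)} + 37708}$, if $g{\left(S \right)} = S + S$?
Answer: $2 \sqrt{9427} \approx 194.19$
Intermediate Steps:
$v{\left(N \right)} = - \frac{1}{3}$ ($v{\left(N \right)} = - \frac{\left(N + N\right) \frac{1}{N + N}}{3} = - \frac{2 N \frac{1}{2 N}}{3} = \left(- \frac{1}{3}\right) 1 = - \frac{1}{3}$)
$g{\left(S \right)} = 2 S$
$\sqrt{g{\left(\left(v{\left(-1 \right)} + 5\right) 0 \right)} + 37708} = \sqrt{2 \left(- \frac{1}{3} + 5\right) 0 + 37708} = \sqrt{2 \cdot \frac{14}{3} \cdot 0 + 37708} = \sqrt{2 \cdot 0 + 37708} = \sqrt{0 + 37708} = \sqrt{37708} = 2 \sqrt{9427}$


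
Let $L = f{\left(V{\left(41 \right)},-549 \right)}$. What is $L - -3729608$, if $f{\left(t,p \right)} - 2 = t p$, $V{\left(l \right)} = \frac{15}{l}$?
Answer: $\frac{152905775}{41} \approx 3.7294 \cdot 10^{6}$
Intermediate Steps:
$f{\left(t,p \right)} = 2 + p t$ ($f{\left(t,p \right)} = 2 + t p = 2 + p t$)
$L = - \frac{8153}{41}$ ($L = 2 - 549 \cdot \frac{15}{41} = 2 - 549 \cdot 15 \cdot \frac{1}{41} = 2 - \frac{8235}{41} = - \frac{8153}{41} \approx -198.85$)
$L - -3729608 = - \frac{8153}{41} - -3729608 = - \frac{8153}{41} + 3729608 = \frac{152905775}{41}$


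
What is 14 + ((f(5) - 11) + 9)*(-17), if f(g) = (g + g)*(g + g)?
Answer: -1652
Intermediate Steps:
f(g) = 4*g² (f(g) = (2*g)*(2*g) = 4*g²)
14 + ((f(5) - 11) + 9)*(-17) = 14 + ((4*5² - 11) + 9)*(-17) = 14 + ((4*25 - 11) + 9)*(-17) = 14 + ((100 - 11) + 9)*(-17) = 14 + (89 + 9)*(-17) = 14 + 98*(-17) = 14 - 1666 = -1652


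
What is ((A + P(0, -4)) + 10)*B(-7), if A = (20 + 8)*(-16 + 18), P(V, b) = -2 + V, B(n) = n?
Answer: -448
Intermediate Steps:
A = 56 (A = 28*2 = 56)
((A + P(0, -4)) + 10)*B(-7) = ((56 + (-2 + 0)) + 10)*(-7) = ((56 - 2) + 10)*(-7) = (54 + 10)*(-7) = 64*(-7) = -448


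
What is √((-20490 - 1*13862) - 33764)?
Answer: 2*I*√17029 ≈ 260.99*I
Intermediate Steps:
√((-20490 - 1*13862) - 33764) = √((-20490 - 13862) - 33764) = √(-34352 - 33764) = √(-68116) = 2*I*√17029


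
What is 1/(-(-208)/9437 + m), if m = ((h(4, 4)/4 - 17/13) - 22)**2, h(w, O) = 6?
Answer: 6379412/3034032301 ≈ 0.0021026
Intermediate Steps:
m = 321489/676 (m = ((6/4 - 17/13) - 22)**2 = ((6*(1/4) - 17*1/13) - 22)**2 = ((3/2 - 17/13) - 22)**2 = (5/26 - 22)**2 = (-567/26)**2 = 321489/676 ≈ 475.58)
1/(-(-208)/9437 + m) = 1/(-(-208)/9437 + 321489/676) = 1/(-1*(-208/9437) + 321489/676) = 1/(208/9437 + 321489/676) = 1/(3034032301/6379412) = 6379412/3034032301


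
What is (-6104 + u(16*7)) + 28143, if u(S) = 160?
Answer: 22199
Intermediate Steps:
(-6104 + u(16*7)) + 28143 = (-6104 + 160) + 28143 = -5944 + 28143 = 22199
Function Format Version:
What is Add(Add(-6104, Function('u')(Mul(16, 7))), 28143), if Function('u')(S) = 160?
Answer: 22199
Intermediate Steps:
Add(Add(-6104, Function('u')(Mul(16, 7))), 28143) = Add(Add(-6104, 160), 28143) = Add(-5944, 28143) = 22199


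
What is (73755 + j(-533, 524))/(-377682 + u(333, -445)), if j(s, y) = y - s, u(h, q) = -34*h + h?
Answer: -74812/388671 ≈ -0.19248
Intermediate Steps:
u(h, q) = -33*h
(73755 + j(-533, 524))/(-377682 + u(333, -445)) = (73755 + (524 - 1*(-533)))/(-377682 - 33*333) = (73755 + (524 + 533))/(-377682 - 10989) = (73755 + 1057)/(-388671) = 74812*(-1/388671) = -74812/388671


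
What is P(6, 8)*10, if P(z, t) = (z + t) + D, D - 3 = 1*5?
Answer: 220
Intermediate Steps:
D = 8 (D = 3 + 1*5 = 3 + 5 = 8)
P(z, t) = 8 + t + z (P(z, t) = (z + t) + 8 = (t + z) + 8 = 8 + t + z)
P(6, 8)*10 = (8 + 8 + 6)*10 = 22*10 = 220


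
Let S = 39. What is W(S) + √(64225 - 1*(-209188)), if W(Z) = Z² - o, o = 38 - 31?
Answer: 1514 + √273413 ≈ 2036.9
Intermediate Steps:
o = 7
W(Z) = -7 + Z² (W(Z) = Z² - 1*7 = Z² - 7 = -7 + Z²)
W(S) + √(64225 - 1*(-209188)) = (-7 + 39²) + √(64225 - 1*(-209188)) = (-7 + 1521) + √(64225 + 209188) = 1514 + √273413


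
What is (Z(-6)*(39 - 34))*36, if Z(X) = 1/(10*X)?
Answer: -3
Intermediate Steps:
Z(X) = 1/(10*X)
(Z(-6)*(39 - 34))*36 = (((⅒)/(-6))*(39 - 34))*36 = (((⅒)*(-⅙))*5)*36 = -1/60*5*36 = -1/12*36 = -3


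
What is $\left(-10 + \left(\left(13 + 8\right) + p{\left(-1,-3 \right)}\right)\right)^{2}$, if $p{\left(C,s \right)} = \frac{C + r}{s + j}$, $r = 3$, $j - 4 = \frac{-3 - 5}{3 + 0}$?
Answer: $\frac{2401}{25} \approx 96.04$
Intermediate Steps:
$j = \frac{4}{3}$ ($j = 4 + \frac{-3 - 5}{3 + 0} = 4 - \frac{8}{3} = \frac{4}{3} \approx 1.3333$)
$p{\left(C,s \right)} = \frac{3 + C}{\frac{4}{3} + s}$ ($p{\left(C,s \right)} = \frac{C + 3}{s + \frac{4}{3}} = \frac{3 + C}{\frac{4}{3} + s}$)
$\left(-10 + \left(\left(13 + 8\right) + p{\left(-1,-3 \right)}\right)\right)^{2} = \left(-10 + \left(\left(13 + 8\right) + \frac{3 \left(3 - 1\right)}{4 + 3 \left(-3\right)}\right)\right)^{2} = \left(-10 + \left(21 + 3 \frac{1}{4 - 9} \cdot 2\right)\right)^{2} = \left(-10 + \left(21 + 3 \frac{1}{-5} \cdot 2\right)\right)^{2} = \left(-10 + \left(21 + 3 \left(- \frac{1}{5}\right) 2\right)\right)^{2} = \left(-10 + \left(21 - \frac{6}{5}\right)\right)^{2} = \left(-10 + \frac{99}{5}\right)^{2} = \left(\frac{49}{5}\right)^{2} = \frac{2401}{25}$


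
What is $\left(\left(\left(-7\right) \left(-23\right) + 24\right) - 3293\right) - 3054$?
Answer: $-6162$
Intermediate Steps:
$\left(\left(\left(-7\right) \left(-23\right) + 24\right) - 3293\right) - 3054 = \left(\left(161 + 24\right) - 3293\right) - 3054 = \left(185 - 3293\right) - 3054 = -3108 - 3054 = -6162$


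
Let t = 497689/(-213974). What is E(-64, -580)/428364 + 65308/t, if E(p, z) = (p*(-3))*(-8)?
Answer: -498837580576616/17766004233 ≈ -28078.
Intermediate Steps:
t = -497689/213974 (t = 497689*(-1/213974) = -497689/213974 ≈ -2.3259)
E(p, z) = 24*p (E(p, z) = -3*p*(-8) = 24*p)
E(-64, -580)/428364 + 65308/t = (24*(-64))/428364 + 65308/(-497689/213974) = -1536*1/428364 + 65308*(-213974/497689) = -128/35697 - 13974213992/497689 = -498837580576616/17766004233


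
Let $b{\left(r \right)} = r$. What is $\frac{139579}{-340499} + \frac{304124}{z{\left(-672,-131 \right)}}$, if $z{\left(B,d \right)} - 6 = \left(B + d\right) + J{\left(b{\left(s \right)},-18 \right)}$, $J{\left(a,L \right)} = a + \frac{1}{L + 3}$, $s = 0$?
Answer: $- \frac{388744393666}{1017751511} \approx -381.96$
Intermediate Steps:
$J{\left(a,L \right)} = a + \frac{1}{3 + L}$
$z{\left(B,d \right)} = \frac{89}{15} + B + d$ ($z{\left(B,d \right)} = 6 + \left(\left(B + d\right) + \frac{1 + 3 \cdot 0 - 0}{3 - 18}\right) = 6 + \left(\left(B + d\right) + \frac{1 + 0 + 0}{-15}\right) = 6 - \left(\frac{1}{15} - B - d\right) = 6 + \left(- \frac{1}{15} + B + d\right) = \frac{89}{15} + B + d$)
$\frac{139579}{-340499} + \frac{304124}{z{\left(-672,-131 \right)}} = \frac{139579}{-340499} + \frac{304124}{\frac{89}{15} - 672 - 131} = 139579 \left(- \frac{1}{340499}\right) + \frac{304124}{- \frac{11956}{15}} = - \frac{139579}{340499} + 304124 \left(- \frac{15}{11956}\right) = - \frac{139579}{340499} - \frac{1140465}{2989} = - \frac{388744393666}{1017751511}$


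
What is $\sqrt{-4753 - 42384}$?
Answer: $i \sqrt{47137} \approx 217.11 i$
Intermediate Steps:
$\sqrt{-4753 - 42384} = \sqrt{-47137} = i \sqrt{47137}$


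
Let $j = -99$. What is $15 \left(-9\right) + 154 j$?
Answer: $-15381$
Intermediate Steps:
$15 \left(-9\right) + 154 j = 15 \left(-9\right) + 154 \left(-99\right) = -135 - 15246 = -15381$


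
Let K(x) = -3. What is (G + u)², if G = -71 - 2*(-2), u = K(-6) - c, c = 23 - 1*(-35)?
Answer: 16384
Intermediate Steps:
c = 58 (c = 23 + 35 = 58)
u = -61 (u = -3 - 1*58 = -3 - 58 = -61)
G = -67 (G = -71 + 4 = -67)
(G + u)² = (-67 - 61)² = (-128)² = 16384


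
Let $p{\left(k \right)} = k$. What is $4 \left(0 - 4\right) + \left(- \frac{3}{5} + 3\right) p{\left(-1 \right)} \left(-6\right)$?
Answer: $- \frac{8}{5} \approx -1.6$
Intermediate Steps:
$4 \left(0 - 4\right) + \left(- \frac{3}{5} + 3\right) p{\left(-1 \right)} \left(-6\right) = 4 \left(0 - 4\right) + \left(- \frac{3}{5} + 3\right) \left(-1\right) \left(-6\right) = 4 \left(-4\right) + \left(\left(-3\right) \frac{1}{5} + 3\right) \left(-1\right) \left(-6\right) = -16 + \left(- \frac{3}{5} + 3\right) \left(-1\right) \left(-6\right) = -16 + \frac{12}{5} \left(-1\right) \left(-6\right) = -16 - - \frac{72}{5} = -16 + \frac{72}{5} = - \frac{8}{5}$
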